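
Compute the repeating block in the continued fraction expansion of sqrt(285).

Write x_i = (sqrt(285) + m_i)/d_i with (m_0, d_0) = (0, 1). a_0 = floor(sqrt(285)) = 16, since 16^2 = 256 <= 285 < 289 = 17^2.
Iterate m_{i+1} = d_i*a_i - m_i, d_{i+1} = (285 - m_{i+1}^2)/d_i, a_{i+1} = floor((a_0 + m_{i+1})/d_{i+1}):
  m_1 = 1*16 - 0 = 16, d_1 = (285 - 16^2)/1 = 29/1 = 29, a_1 = floor((16 + 16)/29) = 1.
  m_2 = 29*1 - 16 = 13, d_2 = (285 - 13^2)/29 = 116/29 = 4, a_2 = floor((16 + 13)/4) = 7.
  m_3 = 4*7 - 13 = 15, d_3 = (285 - 15^2)/4 = 60/4 = 15, a_3 = floor((16 + 15)/15) = 2.
  m_4 = 15*2 - 15 = 15, d_4 = (285 - 15^2)/15 = 60/15 = 4, a_4 = floor((16 + 15)/4) = 7.
  m_5 = 4*7 - 15 = 13, d_5 = (285 - 13^2)/4 = 116/4 = 29, a_5 = floor((16 + 13)/29) = 1.
  m_6 = 29*1 - 13 = 16, d_6 = (285 - 16^2)/29 = 29/29 = 1, a_6 = floor((16 + 16)/1) = 32.
  m_7 = 1*32 - 16 = 16, d_7 = (285 - 16^2)/1 = 29/1 = 29: (m_7, d_7) = (m_1, d_1) = (16, 29), so from here the quotients repeat a_1, ..., a_6; the period length is 6.
Hence the expansion of sqrt(285) is a_0 = 16 followed by the repeating block 1, 7, 2, 7, 1, 32 (period 6).

[16; (1, 7, 2, 7, 1, 32)]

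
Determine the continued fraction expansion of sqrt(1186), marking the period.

Write x_i = (sqrt(1186) + m_i)/d_i with (m_0, d_0) = (0, 1). a_0 = floor(sqrt(1186)) = 34, since 34^2 = 1156 <= 1186 < 1225 = 35^2.
Iterate m_{i+1} = d_i*a_i - m_i, d_{i+1} = (1186 - m_{i+1}^2)/d_i, a_{i+1} = floor((a_0 + m_{i+1})/d_{i+1}):
  m_1 = 1*34 - 0 = 34, d_1 = (1186 - 34^2)/1 = 30/1 = 30, a_1 = floor((34 + 34)/30) = 2.
  m_2 = 30*2 - 34 = 26, d_2 = (1186 - 26^2)/30 = 510/30 = 17, a_2 = floor((34 + 26)/17) = 3.
  m_3 = 17*3 - 26 = 25, d_3 = (1186 - 25^2)/17 = 561/17 = 33, a_3 = floor((34 + 25)/33) = 1.
  m_4 = 33*1 - 25 = 8, d_4 = (1186 - 8^2)/33 = 1122/33 = 34, a_4 = floor((34 + 8)/34) = 1.
  m_5 = 34*1 - 8 = 26, d_5 = (1186 - 26^2)/34 = 510/34 = 15, a_5 = floor((34 + 26)/15) = 4.
  m_6 = 15*4 - 26 = 34, d_6 = (1186 - 34^2)/15 = 30/15 = 2, a_6 = floor((34 + 34)/2) = 34.
  m_7 = 2*34 - 34 = 34, d_7 = (1186 - 34^2)/2 = 30/2 = 15, a_7 = floor((34 + 34)/15) = 4.
  m_8 = 15*4 - 34 = 26, d_8 = (1186 - 26^2)/15 = 510/15 = 34, a_8 = floor((34 + 26)/34) = 1.
  m_9 = 34*1 - 26 = 8, d_9 = (1186 - 8^2)/34 = 1122/34 = 33, a_9 = floor((34 + 8)/33) = 1.
  m_10 = 33*1 - 8 = 25, d_10 = (1186 - 25^2)/33 = 561/33 = 17, a_10 = floor((34 + 25)/17) = 3.
  m_11 = 17*3 - 25 = 26, d_11 = (1186 - 26^2)/17 = 510/17 = 30, a_11 = floor((34 + 26)/30) = 2.
  m_12 = 30*2 - 26 = 34, d_12 = (1186 - 34^2)/30 = 30/30 = 1, a_12 = floor((34 + 34)/1) = 68.
  m_13 = 1*68 - 34 = 34, d_13 = (1186 - 34^2)/1 = 30/1 = 30: (m_13, d_13) = (m_1, d_1) = (34, 30), so from here the quotients repeat a_1, ..., a_12; the period length is 12.
Hence the expansion of sqrt(1186) is a_0 = 34 followed by the repeating block 2, 3, 1, 1, 4, 34, 4, 1, 1, 3, 2, 68 (period 12).

[34; (2, 3, 1, 1, 4, 34, 4, 1, 1, 3, 2, 68)]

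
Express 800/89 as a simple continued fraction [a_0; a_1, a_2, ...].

[8; 1, 88]

Run the Euclidean algorithm on 800 and 89; the successive quotients are the partial quotients a_0, a_1, ... (each step inverts the fractional part left over by the previous one):
  800 = 8*89 + 88, so a_0 = 8.
  89 = 1*88 + 1, so a_1 = 1.
  88 = 88*1 + 0, so a_2 = 88.
The remainder reaches 0 after 3 divisions, so the expansion has 3 partial quotients, read off in order.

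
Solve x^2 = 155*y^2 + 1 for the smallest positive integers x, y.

First expand sqrt(155) as a continued fraction. With x_i = (sqrt(155) + m_i)/d_i and (m_0, d_0) = (0, 1): a_0 = floor(sqrt(155)) = 12, since 12^2 = 144 <= 155 < 169 = 13^2.
Iterate m_{i+1} = d_i*a_i - m_i, d_{i+1} = (155 - m_{i+1}^2)/d_i, a_{i+1} = floor((a_0 + m_{i+1})/d_{i+1}):
  m_1 = 1*12 - 0 = 12, d_1 = (155 - 12^2)/1 = 11/1 = 11, a_1 = floor((12 + 12)/11) = 2.
  m_2 = 11*2 - 12 = 10, d_2 = (155 - 10^2)/11 = 55/11 = 5, a_2 = floor((12 + 10)/5) = 4.
  m_3 = 5*4 - 10 = 10, d_3 = (155 - 10^2)/5 = 55/5 = 11, a_3 = floor((12 + 10)/11) = 2.
  m_4 = 11*2 - 10 = 12, d_4 = (155 - 12^2)/11 = 11/11 = 1, a_4 = floor((12 + 12)/1) = 24.
  m_5 = 1*24 - 12 = 12, d_5 = (155 - 12^2)/1 = 11/1 = 11: (m_5, d_5) = (m_1, d_1) = (12, 11), so from here the quotients repeat a_1, ..., a_4; the period length is 4.
So sqrt(155) = [12; (2, 4, 2, 24)] with period length k = 4.
k is even, so the fundamental solution of x^2 - 155y^2 = 1 is (p_{k-1}, q_{k-1}) = (p_3, q_3); compute convergents through index 3.
Convergents (p_i = a_i*p_{i-1} + p_{i-2}, q_i = a_i*q_{i-1} + q_{i-2} with p_{-2}=0, p_{-1}=1, q_{-2}=1, q_{-1}=0):
  i=0: a_0=12, p_0 = 12*1 + 0 = 12, q_0 = 12*0 + 1 = 1.
  i=1: a_1=2, p_1 = 2*12 + 1 = 25, q_1 = 2*1 + 0 = 2.
  i=2: a_2=4, p_2 = 4*25 + 12 = 112, q_2 = 4*2 + 1 = 9.
  i=3: a_3=2, p_3 = 2*112 + 25 = 249, q_3 = 2*9 + 2 = 20.
Check: 249^2 - 155*20^2 = 62001 - 62000 = 1, so (x, y) = (249, 20) solves the equation, and by the theorem it is the least positive solution.

(x, y) = (249, 20)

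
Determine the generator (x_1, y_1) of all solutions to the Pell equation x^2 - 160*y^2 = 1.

(x, y) = (721, 57)

First expand sqrt(160) as a continued fraction. With x_i = (sqrt(160) + m_i)/d_i and (m_0, d_0) = (0, 1): a_0 = floor(sqrt(160)) = 12, since 12^2 = 144 <= 160 < 169 = 13^2.
Iterate m_{i+1} = d_i*a_i - m_i, d_{i+1} = (160 - m_{i+1}^2)/d_i, a_{i+1} = floor((a_0 + m_{i+1})/d_{i+1}):
  m_1 = 1*12 - 0 = 12, d_1 = (160 - 12^2)/1 = 16/1 = 16, a_1 = floor((12 + 12)/16) = 1.
  m_2 = 16*1 - 12 = 4, d_2 = (160 - 4^2)/16 = 144/16 = 9, a_2 = floor((12 + 4)/9) = 1.
  m_3 = 9*1 - 4 = 5, d_3 = (160 - 5^2)/9 = 135/9 = 15, a_3 = floor((12 + 5)/15) = 1.
  m_4 = 15*1 - 5 = 10, d_4 = (160 - 10^2)/15 = 60/15 = 4, a_4 = floor((12 + 10)/4) = 5.
  m_5 = 4*5 - 10 = 10, d_5 = (160 - 10^2)/4 = 60/4 = 15, a_5 = floor((12 + 10)/15) = 1.
  m_6 = 15*1 - 10 = 5, d_6 = (160 - 5^2)/15 = 135/15 = 9, a_6 = floor((12 + 5)/9) = 1.
  m_7 = 9*1 - 5 = 4, d_7 = (160 - 4^2)/9 = 144/9 = 16, a_7 = floor((12 + 4)/16) = 1.
  m_8 = 16*1 - 4 = 12, d_8 = (160 - 12^2)/16 = 16/16 = 1, a_8 = floor((12 + 12)/1) = 24.
  m_9 = 1*24 - 12 = 12, d_9 = (160 - 12^2)/1 = 16/1 = 16: (m_9, d_9) = (m_1, d_1) = (12, 16), so from here the quotients repeat a_1, ..., a_8; the period length is 8.
So sqrt(160) = [12; (1, 1, 1, 5, 1, 1, 1, 24)] with period length k = 8.
k is even, so the fundamental solution of x^2 - 160y^2 = 1 is (p_{k-1}, q_{k-1}) = (p_7, q_7); compute convergents through index 7.
Convergents (p_i = a_i*p_{i-1} + p_{i-2}, q_i = a_i*q_{i-1} + q_{i-2} with p_{-2}=0, p_{-1}=1, q_{-2}=1, q_{-1}=0):
  i=0: a_0=12, p_0 = 12*1 + 0 = 12, q_0 = 12*0 + 1 = 1.
  i=1: a_1=1, p_1 = 1*12 + 1 = 13, q_1 = 1*1 + 0 = 1.
  i=2: a_2=1, p_2 = 1*13 + 12 = 25, q_2 = 1*1 + 1 = 2.
  i=3: a_3=1, p_3 = 1*25 + 13 = 38, q_3 = 1*2 + 1 = 3.
  i=4: a_4=5, p_4 = 5*38 + 25 = 215, q_4 = 5*3 + 2 = 17.
  i=5: a_5=1, p_5 = 1*215 + 38 = 253, q_5 = 1*17 + 3 = 20.
  i=6: a_6=1, p_6 = 1*253 + 215 = 468, q_6 = 1*20 + 17 = 37.
  i=7: a_7=1, p_7 = 1*468 + 253 = 721, q_7 = 1*37 + 20 = 57.
Check: 721^2 - 160*57^2 = 519841 - 519840 = 1, so (x, y) = (721, 57) solves the equation, and by the theorem it is the least positive solution.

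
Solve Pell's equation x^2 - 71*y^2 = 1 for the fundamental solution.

(x, y) = (3480, 413)

First expand sqrt(71) as a continued fraction. With x_i = (sqrt(71) + m_i)/d_i and (m_0, d_0) = (0, 1): a_0 = floor(sqrt(71)) = 8, since 8^2 = 64 <= 71 < 81 = 9^2.
Iterate m_{i+1} = d_i*a_i - m_i, d_{i+1} = (71 - m_{i+1}^2)/d_i, a_{i+1} = floor((a_0 + m_{i+1})/d_{i+1}):
  m_1 = 1*8 - 0 = 8, d_1 = (71 - 8^2)/1 = 7/1 = 7, a_1 = floor((8 + 8)/7) = 2.
  m_2 = 7*2 - 8 = 6, d_2 = (71 - 6^2)/7 = 35/7 = 5, a_2 = floor((8 + 6)/5) = 2.
  m_3 = 5*2 - 6 = 4, d_3 = (71 - 4^2)/5 = 55/5 = 11, a_3 = floor((8 + 4)/11) = 1.
  m_4 = 11*1 - 4 = 7, d_4 = (71 - 7^2)/11 = 22/11 = 2, a_4 = floor((8 + 7)/2) = 7.
  m_5 = 2*7 - 7 = 7, d_5 = (71 - 7^2)/2 = 22/2 = 11, a_5 = floor((8 + 7)/11) = 1.
  m_6 = 11*1 - 7 = 4, d_6 = (71 - 4^2)/11 = 55/11 = 5, a_6 = floor((8 + 4)/5) = 2.
  m_7 = 5*2 - 4 = 6, d_7 = (71 - 6^2)/5 = 35/5 = 7, a_7 = floor((8 + 6)/7) = 2.
  m_8 = 7*2 - 6 = 8, d_8 = (71 - 8^2)/7 = 7/7 = 1, a_8 = floor((8 + 8)/1) = 16.
  m_9 = 1*16 - 8 = 8, d_9 = (71 - 8^2)/1 = 7/1 = 7: (m_9, d_9) = (m_1, d_1) = (8, 7), so from here the quotients repeat a_1, ..., a_8; the period length is 8.
So sqrt(71) = [8; (2, 2, 1, 7, 1, 2, 2, 16)] with period length k = 8.
k is even, so the fundamental solution of x^2 - 71y^2 = 1 is (p_{k-1}, q_{k-1}) = (p_7, q_7); compute convergents through index 7.
Convergents (p_i = a_i*p_{i-1} + p_{i-2}, q_i = a_i*q_{i-1} + q_{i-2} with p_{-2}=0, p_{-1}=1, q_{-2}=1, q_{-1}=0):
  i=0: a_0=8, p_0 = 8*1 + 0 = 8, q_0 = 8*0 + 1 = 1.
  i=1: a_1=2, p_1 = 2*8 + 1 = 17, q_1 = 2*1 + 0 = 2.
  i=2: a_2=2, p_2 = 2*17 + 8 = 42, q_2 = 2*2 + 1 = 5.
  i=3: a_3=1, p_3 = 1*42 + 17 = 59, q_3 = 1*5 + 2 = 7.
  i=4: a_4=7, p_4 = 7*59 + 42 = 455, q_4 = 7*7 + 5 = 54.
  i=5: a_5=1, p_5 = 1*455 + 59 = 514, q_5 = 1*54 + 7 = 61.
  i=6: a_6=2, p_6 = 2*514 + 455 = 1483, q_6 = 2*61 + 54 = 176.
  i=7: a_7=2, p_7 = 2*1483 + 514 = 3480, q_7 = 2*176 + 61 = 413.
Check: 3480^2 - 71*413^2 = 12110400 - 12110399 = 1, so (x, y) = (3480, 413) solves the equation, and by the theorem it is the least positive solution.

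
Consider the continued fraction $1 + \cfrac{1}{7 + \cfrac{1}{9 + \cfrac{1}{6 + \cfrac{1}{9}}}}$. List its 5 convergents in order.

1/1, 8/7, 73/64, 446/391, 4087/3583

Using the convergent recurrence p_i = a_i*p_{i-1} + p_{i-2}, q_i = a_i*q_{i-1} + q_{i-2} with p_{-2}=0, p_{-1}=1, q_{-2}=1, q_{-1}=0:
  i=0: a_0=1, p_0 = 1*1 + 0 = 1, q_0 = 1*0 + 1 = 1.
  i=1: a_1=7, p_1 = 7*1 + 1 = 8, q_1 = 7*1 + 0 = 7.
  i=2: a_2=9, p_2 = 9*8 + 1 = 73, q_2 = 9*7 + 1 = 64.
  i=3: a_3=6, p_3 = 6*73 + 8 = 446, q_3 = 6*64 + 7 = 391.
  i=4: a_4=9, p_4 = 9*446 + 73 = 4087, q_4 = 9*391 + 64 = 3583.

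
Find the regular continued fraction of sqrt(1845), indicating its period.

[42; (1, 20, 2, 20, 1, 84)]

Write x_i = (sqrt(1845) + m_i)/d_i with (m_0, d_0) = (0, 1). a_0 = floor(sqrt(1845)) = 42, since 42^2 = 1764 <= 1845 < 1849 = 43^2.
Iterate m_{i+1} = d_i*a_i - m_i, d_{i+1} = (1845 - m_{i+1}^2)/d_i, a_{i+1} = floor((a_0 + m_{i+1})/d_{i+1}):
  m_1 = 1*42 - 0 = 42, d_1 = (1845 - 42^2)/1 = 81/1 = 81, a_1 = floor((42 + 42)/81) = 1.
  m_2 = 81*1 - 42 = 39, d_2 = (1845 - 39^2)/81 = 324/81 = 4, a_2 = floor((42 + 39)/4) = 20.
  m_3 = 4*20 - 39 = 41, d_3 = (1845 - 41^2)/4 = 164/4 = 41, a_3 = floor((42 + 41)/41) = 2.
  m_4 = 41*2 - 41 = 41, d_4 = (1845 - 41^2)/41 = 164/41 = 4, a_4 = floor((42 + 41)/4) = 20.
  m_5 = 4*20 - 41 = 39, d_5 = (1845 - 39^2)/4 = 324/4 = 81, a_5 = floor((42 + 39)/81) = 1.
  m_6 = 81*1 - 39 = 42, d_6 = (1845 - 42^2)/81 = 81/81 = 1, a_6 = floor((42 + 42)/1) = 84.
  m_7 = 1*84 - 42 = 42, d_7 = (1845 - 42^2)/1 = 81/1 = 81: (m_7, d_7) = (m_1, d_1) = (42, 81), so from here the quotients repeat a_1, ..., a_6; the period length is 6.
Hence the expansion of sqrt(1845) is a_0 = 42 followed by the repeating block 1, 20, 2, 20, 1, 84 (period 6).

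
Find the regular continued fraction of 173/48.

Run the Euclidean algorithm on 173 and 48; the successive quotients are the partial quotients a_0, a_1, ... (each step inverts the fractional part left over by the previous one):
  173 = 3*48 + 29, so a_0 = 3.
  48 = 1*29 + 19, so a_1 = 1.
  29 = 1*19 + 10, so a_2 = 1.
  19 = 1*10 + 9, so a_3 = 1.
  10 = 1*9 + 1, so a_4 = 1.
  9 = 9*1 + 0, so a_5 = 9.
The remainder reaches 0 after 6 divisions, so the expansion has 6 partial quotients, read off in order.

[3; 1, 1, 1, 1, 9]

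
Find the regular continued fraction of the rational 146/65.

Run the Euclidean algorithm on 146 and 65; the successive quotients are the partial quotients a_0, a_1, ... (each step inverts the fractional part left over by the previous one):
  146 = 2*65 + 16, so a_0 = 2.
  65 = 4*16 + 1, so a_1 = 4.
  16 = 16*1 + 0, so a_2 = 16.
The remainder reaches 0 after 3 divisions, so the expansion has 3 partial quotients, read off in order.

[2; 4, 16]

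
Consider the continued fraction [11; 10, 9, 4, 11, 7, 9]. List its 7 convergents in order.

Using the convergent recurrence p_i = a_i*p_{i-1} + p_{i-2}, q_i = a_i*q_{i-1} + q_{i-2} with p_{-2}=0, p_{-1}=1, q_{-2}=1, q_{-1}=0:
  i=0: a_0=11, p_0 = 11*1 + 0 = 11, q_0 = 11*0 + 1 = 1.
  i=1: a_1=10, p_1 = 10*11 + 1 = 111, q_1 = 10*1 + 0 = 10.
  i=2: a_2=9, p_2 = 9*111 + 11 = 1010, q_2 = 9*10 + 1 = 91.
  i=3: a_3=4, p_3 = 4*1010 + 111 = 4151, q_3 = 4*91 + 10 = 374.
  i=4: a_4=11, p_4 = 11*4151 + 1010 = 46671, q_4 = 11*374 + 91 = 4205.
  i=5: a_5=7, p_5 = 7*46671 + 4151 = 330848, q_5 = 7*4205 + 374 = 29809.
  i=6: a_6=9, p_6 = 9*330848 + 46671 = 3024303, q_6 = 9*29809 + 4205 = 272486.

11/1, 111/10, 1010/91, 4151/374, 46671/4205, 330848/29809, 3024303/272486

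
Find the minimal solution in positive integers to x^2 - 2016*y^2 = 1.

(x, y) = (449, 10)

First expand sqrt(2016) as a continued fraction. With x_i = (sqrt(2016) + m_i)/d_i and (m_0, d_0) = (0, 1): a_0 = floor(sqrt(2016)) = 44, since 44^2 = 1936 <= 2016 < 2025 = 45^2.
Iterate m_{i+1} = d_i*a_i - m_i, d_{i+1} = (2016 - m_{i+1}^2)/d_i, a_{i+1} = floor((a_0 + m_{i+1})/d_{i+1}):
  m_1 = 1*44 - 0 = 44, d_1 = (2016 - 44^2)/1 = 80/1 = 80, a_1 = floor((44 + 44)/80) = 1.
  m_2 = 80*1 - 44 = 36, d_2 = (2016 - 36^2)/80 = 720/80 = 9, a_2 = floor((44 + 36)/9) = 8.
  m_3 = 9*8 - 36 = 36, d_3 = (2016 - 36^2)/9 = 720/9 = 80, a_3 = floor((44 + 36)/80) = 1.
  m_4 = 80*1 - 36 = 44, d_4 = (2016 - 44^2)/80 = 80/80 = 1, a_4 = floor((44 + 44)/1) = 88.
  m_5 = 1*88 - 44 = 44, d_5 = (2016 - 44^2)/1 = 80/1 = 80: (m_5, d_5) = (m_1, d_1) = (44, 80), so from here the quotients repeat a_1, ..., a_4; the period length is 4.
So sqrt(2016) = [44; (1, 8, 1, 88)] with period length k = 4.
k is even, so the fundamental solution of x^2 - 2016y^2 = 1 is (p_{k-1}, q_{k-1}) = (p_3, q_3); compute convergents through index 3.
Convergents (p_i = a_i*p_{i-1} + p_{i-2}, q_i = a_i*q_{i-1} + q_{i-2} with p_{-2}=0, p_{-1}=1, q_{-2}=1, q_{-1}=0):
  i=0: a_0=44, p_0 = 44*1 + 0 = 44, q_0 = 44*0 + 1 = 1.
  i=1: a_1=1, p_1 = 1*44 + 1 = 45, q_1 = 1*1 + 0 = 1.
  i=2: a_2=8, p_2 = 8*45 + 44 = 404, q_2 = 8*1 + 1 = 9.
  i=3: a_3=1, p_3 = 1*404 + 45 = 449, q_3 = 1*9 + 1 = 10.
Check: 449^2 - 2016*10^2 = 201601 - 201600 = 1, so (x, y) = (449, 10) solves the equation, and by the theorem it is the least positive solution.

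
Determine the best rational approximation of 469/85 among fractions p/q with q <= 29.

160/29

Expand x = 469/85 as a continued fraction with the Euclidean algorithm:
  469 = 5*85 + 44, so a_0 = 5.
  85 = 1*44 + 41, so a_1 = 1.
  44 = 1*41 + 3, so a_2 = 1.
  41 = 13*3 + 2, so a_3 = 13.
  3 = 1*2 + 1, so a_4 = 1.
  2 = 2*1 + 0, so a_5 = 2.
so x = [5; 1, 1, 13, 1, 2].
Convergents (p_i = a_i*p_{i-1} + p_{i-2}, q_i = a_i*q_{i-1} + q_{i-2} with p_{-2}=0, p_{-1}=1, q_{-2}=1, q_{-1}=0), until the denominator exceeds 29:
  i=0: a_0=5, p_0 = 5*1 + 0 = 5, q_0 = 5*0 + 1 = 1.
  i=1: a_1=1, p_1 = 1*5 + 1 = 6, q_1 = 1*1 + 0 = 1.
  i=2: a_2=1, p_2 = 1*6 + 5 = 11, q_2 = 1*1 + 1 = 2.
  i=3: a_3=13, p_3 = 13*11 + 6 = 149, q_3 = 13*2 + 1 = 27.
  i=4: a_4=1, p_4 = 1*149 + 11 = 160, q_4 = 1*27 + 2 = 29.
  i=5: a_5=2, p_5 = 2*160 + 149 = 469, q_5 = 2*29 + 27 = 85.
q_5 = 85 > 29, so the last convergent with denominator <= 29 is p_4/q_4 = 160/29.
The closest fraction with denominator <= 29 is either p_4/q_4 or the intermediate fraction (k*p_4 + p_3)/(k*q_4 + q_3) with the largest k >= 1 whose denominator stays <= 29; these approach x as k grows, and every other convergent or intermediate fraction in range is farther away.
Largest k: floor((29 - q_3)/q_4) = floor((29 - 27)/29) = 0.
Since k = 0, no intermediate fraction beyond p_4/q_4 has denominator <= 29, so the convergent 160/29 is the closest (its error is |469*29 - 160*85|/(85*29) = 1/2465).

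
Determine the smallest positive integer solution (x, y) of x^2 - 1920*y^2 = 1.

(x, y) = (116161, 2651)

First expand sqrt(1920) as a continued fraction. With x_i = (sqrt(1920) + m_i)/d_i and (m_0, d_0) = (0, 1): a_0 = floor(sqrt(1920)) = 43, since 43^2 = 1849 <= 1920 < 1936 = 44^2.
Iterate m_{i+1} = d_i*a_i - m_i, d_{i+1} = (1920 - m_{i+1}^2)/d_i, a_{i+1} = floor((a_0 + m_{i+1})/d_{i+1}):
  m_1 = 1*43 - 0 = 43, d_1 = (1920 - 43^2)/1 = 71/1 = 71, a_1 = floor((43 + 43)/71) = 1.
  m_2 = 71*1 - 43 = 28, d_2 = (1920 - 28^2)/71 = 1136/71 = 16, a_2 = floor((43 + 28)/16) = 4.
  m_3 = 16*4 - 28 = 36, d_3 = (1920 - 36^2)/16 = 624/16 = 39, a_3 = floor((43 + 36)/39) = 2.
  m_4 = 39*2 - 36 = 42, d_4 = (1920 - 42^2)/39 = 156/39 = 4, a_4 = floor((43 + 42)/4) = 21.
  m_5 = 4*21 - 42 = 42, d_5 = (1920 - 42^2)/4 = 156/4 = 39, a_5 = floor((43 + 42)/39) = 2.
  m_6 = 39*2 - 42 = 36, d_6 = (1920 - 36^2)/39 = 624/39 = 16, a_6 = floor((43 + 36)/16) = 4.
  m_7 = 16*4 - 36 = 28, d_7 = (1920 - 28^2)/16 = 1136/16 = 71, a_7 = floor((43 + 28)/71) = 1.
  m_8 = 71*1 - 28 = 43, d_8 = (1920 - 43^2)/71 = 71/71 = 1, a_8 = floor((43 + 43)/1) = 86.
  m_9 = 1*86 - 43 = 43, d_9 = (1920 - 43^2)/1 = 71/1 = 71: (m_9, d_9) = (m_1, d_1) = (43, 71), so from here the quotients repeat a_1, ..., a_8; the period length is 8.
So sqrt(1920) = [43; (1, 4, 2, 21, 2, 4, 1, 86)] with period length k = 8.
k is even, so the fundamental solution of x^2 - 1920y^2 = 1 is (p_{k-1}, q_{k-1}) = (p_7, q_7); compute convergents through index 7.
Convergents (p_i = a_i*p_{i-1} + p_{i-2}, q_i = a_i*q_{i-1} + q_{i-2} with p_{-2}=0, p_{-1}=1, q_{-2}=1, q_{-1}=0):
  i=0: a_0=43, p_0 = 43*1 + 0 = 43, q_0 = 43*0 + 1 = 1.
  i=1: a_1=1, p_1 = 1*43 + 1 = 44, q_1 = 1*1 + 0 = 1.
  i=2: a_2=4, p_2 = 4*44 + 43 = 219, q_2 = 4*1 + 1 = 5.
  i=3: a_3=2, p_3 = 2*219 + 44 = 482, q_3 = 2*5 + 1 = 11.
  i=4: a_4=21, p_4 = 21*482 + 219 = 10341, q_4 = 21*11 + 5 = 236.
  i=5: a_5=2, p_5 = 2*10341 + 482 = 21164, q_5 = 2*236 + 11 = 483.
  i=6: a_6=4, p_6 = 4*21164 + 10341 = 94997, q_6 = 4*483 + 236 = 2168.
  i=7: a_7=1, p_7 = 1*94997 + 21164 = 116161, q_7 = 1*2168 + 483 = 2651.
Check: 116161^2 - 1920*2651^2 = 13493377921 - 13493377920 = 1, so (x, y) = (116161, 2651) solves the equation, and by the theorem it is the least positive solution.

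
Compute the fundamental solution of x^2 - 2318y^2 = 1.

(x, y) = (2588597, 53766)

First expand sqrt(2318) as a continued fraction. With x_i = (sqrt(2318) + m_i)/d_i and (m_0, d_0) = (0, 1): a_0 = floor(sqrt(2318)) = 48, since 48^2 = 2304 <= 2318 < 2401 = 49^2.
Iterate m_{i+1} = d_i*a_i - m_i, d_{i+1} = (2318 - m_{i+1}^2)/d_i, a_{i+1} = floor((a_0 + m_{i+1})/d_{i+1}):
  m_1 = 1*48 - 0 = 48, d_1 = (2318 - 48^2)/1 = 14/1 = 14, a_1 = floor((48 + 48)/14) = 6.
  m_2 = 14*6 - 48 = 36, d_2 = (2318 - 36^2)/14 = 1022/14 = 73, a_2 = floor((48 + 36)/73) = 1.
  m_3 = 73*1 - 36 = 37, d_3 = (2318 - 37^2)/73 = 949/73 = 13, a_3 = floor((48 + 37)/13) = 6.
  m_4 = 13*6 - 37 = 41, d_4 = (2318 - 41^2)/13 = 637/13 = 49, a_4 = floor((48 + 41)/49) = 1.
  m_5 = 49*1 - 41 = 8, d_5 = (2318 - 8^2)/49 = 2254/49 = 46, a_5 = floor((48 + 8)/46) = 1.
  m_6 = 46*1 - 8 = 38, d_6 = (2318 - 38^2)/46 = 874/46 = 19, a_6 = floor((48 + 38)/19) = 4.
  m_7 = 19*4 - 38 = 38, d_7 = (2318 - 38^2)/19 = 874/19 = 46, a_7 = floor((48 + 38)/46) = 1.
  m_8 = 46*1 - 38 = 8, d_8 = (2318 - 8^2)/46 = 2254/46 = 49, a_8 = floor((48 + 8)/49) = 1.
  m_9 = 49*1 - 8 = 41, d_9 = (2318 - 41^2)/49 = 637/49 = 13, a_9 = floor((48 + 41)/13) = 6.
  m_10 = 13*6 - 41 = 37, d_10 = (2318 - 37^2)/13 = 949/13 = 73, a_10 = floor((48 + 37)/73) = 1.
  m_11 = 73*1 - 37 = 36, d_11 = (2318 - 36^2)/73 = 1022/73 = 14, a_11 = floor((48 + 36)/14) = 6.
  m_12 = 14*6 - 36 = 48, d_12 = (2318 - 48^2)/14 = 14/14 = 1, a_12 = floor((48 + 48)/1) = 96.
  m_13 = 1*96 - 48 = 48, d_13 = (2318 - 48^2)/1 = 14/1 = 14: (m_13, d_13) = (m_1, d_1) = (48, 14), so from here the quotients repeat a_1, ..., a_12; the period length is 12.
So sqrt(2318) = [48; (6, 1, 6, 1, 1, 4, 1, 1, 6, 1, 6, 96)] with period length k = 12.
k is even, so the fundamental solution of x^2 - 2318y^2 = 1 is (p_{k-1}, q_{k-1}) = (p_11, q_11); compute convergents through index 11.
Convergents (p_i = a_i*p_{i-1} + p_{i-2}, q_i = a_i*q_{i-1} + q_{i-2} with p_{-2}=0, p_{-1}=1, q_{-2}=1, q_{-1}=0):
  i=0: a_0=48, p_0 = 48*1 + 0 = 48, q_0 = 48*0 + 1 = 1.
  i=1: a_1=6, p_1 = 6*48 + 1 = 289, q_1 = 6*1 + 0 = 6.
  i=2: a_2=1, p_2 = 1*289 + 48 = 337, q_2 = 1*6 + 1 = 7.
  i=3: a_3=6, p_3 = 6*337 + 289 = 2311, q_3 = 6*7 + 6 = 48.
  i=4: a_4=1, p_4 = 1*2311 + 337 = 2648, q_4 = 1*48 + 7 = 55.
  i=5: a_5=1, p_5 = 1*2648 + 2311 = 4959, q_5 = 1*55 + 48 = 103.
  i=6: a_6=4, p_6 = 4*4959 + 2648 = 22484, q_6 = 4*103 + 55 = 467.
  i=7: a_7=1, p_7 = 1*22484 + 4959 = 27443, q_7 = 1*467 + 103 = 570.
  i=8: a_8=1, p_8 = 1*27443 + 22484 = 49927, q_8 = 1*570 + 467 = 1037.
  i=9: a_9=6, p_9 = 6*49927 + 27443 = 327005, q_9 = 6*1037 + 570 = 6792.
  i=10: a_10=1, p_10 = 1*327005 + 49927 = 376932, q_10 = 1*6792 + 1037 = 7829.
  i=11: a_11=6, p_11 = 6*376932 + 327005 = 2588597, q_11 = 6*7829 + 6792 = 53766.
Check: 2588597^2 - 2318*53766^2 = 6700834428409 - 6700834428408 = 1, so (x, y) = (2588597, 53766) solves the equation, and by the theorem it is the least positive solution.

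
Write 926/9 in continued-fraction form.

Run the Euclidean algorithm on 926 and 9; the successive quotients are the partial quotients a_0, a_1, ... (each step inverts the fractional part left over by the previous one):
  926 = 102*9 + 8, so a_0 = 102.
  9 = 1*8 + 1, so a_1 = 1.
  8 = 8*1 + 0, so a_2 = 8.
The remainder reaches 0 after 3 divisions, so the expansion has 3 partial quotients, read off in order.

[102; 1, 8]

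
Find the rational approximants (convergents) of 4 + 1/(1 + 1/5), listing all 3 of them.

Using the convergent recurrence p_i = a_i*p_{i-1} + p_{i-2}, q_i = a_i*q_{i-1} + q_{i-2} with p_{-2}=0, p_{-1}=1, q_{-2}=1, q_{-1}=0:
  i=0: a_0=4, p_0 = 4*1 + 0 = 4, q_0 = 4*0 + 1 = 1.
  i=1: a_1=1, p_1 = 1*4 + 1 = 5, q_1 = 1*1 + 0 = 1.
  i=2: a_2=5, p_2 = 5*5 + 4 = 29, q_2 = 5*1 + 1 = 6.

4/1, 5/1, 29/6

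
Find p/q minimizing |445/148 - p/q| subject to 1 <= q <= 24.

Expand x = 445/148 as a continued fraction with the Euclidean algorithm:
  445 = 3*148 + 1, so a_0 = 3.
  148 = 148*1 + 0, so a_1 = 148.
so x = [3; 148].
Convergents (p_i = a_i*p_{i-1} + p_{i-2}, q_i = a_i*q_{i-1} + q_{i-2} with p_{-2}=0, p_{-1}=1, q_{-2}=1, q_{-1}=0), until the denominator exceeds 24:
  i=0: a_0=3, p_0 = 3*1 + 0 = 3, q_0 = 3*0 + 1 = 1.
  i=1: a_1=148, p_1 = 148*3 + 1 = 445, q_1 = 148*1 + 0 = 148.
q_1 = 148 > 24, so the last convergent with denominator <= 24 is p_0/q_0 = 3/1.
The closest fraction with denominator <= 24 is either p_0/q_0 or the intermediate fraction (k*p_0 + p_{-1})/(k*q_0 + q_{-1}) with the largest k >= 1 whose denominator stays <= 24; these approach x as k grows, and every other convergent or intermediate fraction in range is farther away.
Largest k: floor((24 - q_{-1})/q_0) = floor((24 - 0)/1) = 24 (using the seeds p_{-1} = 1, q_{-1} = 0).
That gives (24*3 + 1)/(24*1 + 0) = 73/24.
Compare the errors: |x - 3/1| = |445*1 - 3*148|/(148*1) = 1/148, and |x - 73/24| = |445*24 - 73*148|/(148*24) = 124/3552.
Cross-multiplying, 1*3552 = 3552 < 18352 = 124*148, so 1/148 is smaller: the convergent 3/1 is closer to x than 73/24.

3/1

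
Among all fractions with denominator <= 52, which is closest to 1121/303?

Expand x = 1121/303 as a continued fraction with the Euclidean algorithm:
  1121 = 3*303 + 212, so a_0 = 3.
  303 = 1*212 + 91, so a_1 = 1.
  212 = 2*91 + 30, so a_2 = 2.
  91 = 3*30 + 1, so a_3 = 3.
  30 = 30*1 + 0, so a_4 = 30.
so x = [3; 1, 2, 3, 30].
Convergents (p_i = a_i*p_{i-1} + p_{i-2}, q_i = a_i*q_{i-1} + q_{i-2} with p_{-2}=0, p_{-1}=1, q_{-2}=1, q_{-1}=0), until the denominator exceeds 52:
  i=0: a_0=3, p_0 = 3*1 + 0 = 3, q_0 = 3*0 + 1 = 1.
  i=1: a_1=1, p_1 = 1*3 + 1 = 4, q_1 = 1*1 + 0 = 1.
  i=2: a_2=2, p_2 = 2*4 + 3 = 11, q_2 = 2*1 + 1 = 3.
  i=3: a_3=3, p_3 = 3*11 + 4 = 37, q_3 = 3*3 + 1 = 10.
  i=4: a_4=30, p_4 = 30*37 + 11 = 1121, q_4 = 30*10 + 3 = 303.
q_4 = 303 > 52, so the last convergent with denominator <= 52 is p_3/q_3 = 37/10.
The closest fraction with denominator <= 52 is either p_3/q_3 or the intermediate fraction (k*p_3 + p_2)/(k*q_3 + q_2) with the largest k >= 1 whose denominator stays <= 52; these approach x as k grows, and every other convergent or intermediate fraction in range is farther away.
Largest k: floor((52 - q_2)/q_3) = floor((52 - 3)/10) = 4.
That gives (4*37 + 11)/(4*10 + 3) = 159/43.
Compare the errors: |x - 37/10| = |1121*10 - 37*303|/(303*10) = 1/3030, and |x - 159/43| = |1121*43 - 159*303|/(303*43) = 26/13029.
Cross-multiplying, 1*13029 = 13029 < 78780 = 26*3030, so 1/3030 is smaller: the convergent 37/10 is closer to x than 159/43.

37/10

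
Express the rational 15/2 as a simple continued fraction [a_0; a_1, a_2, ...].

[7; 2]

Run the Euclidean algorithm on 15 and 2; the successive quotients are the partial quotients a_0, a_1, ... (each step inverts the fractional part left over by the previous one):
  15 = 7*2 + 1, so a_0 = 7.
  2 = 2*1 + 0, so a_1 = 2.
The remainder reaches 0 after 2 divisions, so the expansion has 2 partial quotients, read off in order.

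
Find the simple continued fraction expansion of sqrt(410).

[20; (4, 40)]

Write x_i = (sqrt(410) + m_i)/d_i with (m_0, d_0) = (0, 1). a_0 = floor(sqrt(410)) = 20, since 20^2 = 400 <= 410 < 441 = 21^2.
Iterate m_{i+1} = d_i*a_i - m_i, d_{i+1} = (410 - m_{i+1}^2)/d_i, a_{i+1} = floor((a_0 + m_{i+1})/d_{i+1}):
  m_1 = 1*20 - 0 = 20, d_1 = (410 - 20^2)/1 = 10/1 = 10, a_1 = floor((20 + 20)/10) = 4.
  m_2 = 10*4 - 20 = 20, d_2 = (410 - 20^2)/10 = 10/10 = 1, a_2 = floor((20 + 20)/1) = 40.
  m_3 = 1*40 - 20 = 20, d_3 = (410 - 20^2)/1 = 10/1 = 10: (m_3, d_3) = (m_1, d_1) = (20, 10), so from here the quotients repeat a_1, a_2; the period length is 2.
Hence the expansion of sqrt(410) is a_0 = 20 followed by the repeating block 4, 40 (period 2).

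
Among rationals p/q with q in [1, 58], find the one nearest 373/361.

31/30

Expand x = 373/361 as a continued fraction with the Euclidean algorithm:
  373 = 1*361 + 12, so a_0 = 1.
  361 = 30*12 + 1, so a_1 = 30.
  12 = 12*1 + 0, so a_2 = 12.
so x = [1; 30, 12].
Convergents (p_i = a_i*p_{i-1} + p_{i-2}, q_i = a_i*q_{i-1} + q_{i-2} with p_{-2}=0, p_{-1}=1, q_{-2}=1, q_{-1}=0), until the denominator exceeds 58:
  i=0: a_0=1, p_0 = 1*1 + 0 = 1, q_0 = 1*0 + 1 = 1.
  i=1: a_1=30, p_1 = 30*1 + 1 = 31, q_1 = 30*1 + 0 = 30.
  i=2: a_2=12, p_2 = 12*31 + 1 = 373, q_2 = 12*30 + 1 = 361.
q_2 = 361 > 58, so the last convergent with denominator <= 58 is p_1/q_1 = 31/30.
The closest fraction with denominator <= 58 is either p_1/q_1 or the intermediate fraction (k*p_1 + p_0)/(k*q_1 + q_0) with the largest k >= 1 whose denominator stays <= 58; these approach x as k grows, and every other convergent or intermediate fraction in range is farther away.
Largest k: floor((58 - q_0)/q_1) = floor((58 - 1)/30) = 1.
That gives (1*31 + 1)/(1*30 + 1) = 32/31.
Compare the errors: |x - 31/30| = |373*30 - 31*361|/(361*30) = 1/10830, and |x - 32/31| = |373*31 - 32*361|/(361*31) = 11/11191.
Cross-multiplying, 1*11191 = 11191 < 119130 = 11*10830, so 1/10830 is smaller: the convergent 31/30 is closer to x than 32/31.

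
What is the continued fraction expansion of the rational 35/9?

[3; 1, 8]

Run the Euclidean algorithm on 35 and 9; the successive quotients are the partial quotients a_0, a_1, ... (each step inverts the fractional part left over by the previous one):
  35 = 3*9 + 8, so a_0 = 3.
  9 = 1*8 + 1, so a_1 = 1.
  8 = 8*1 + 0, so a_2 = 8.
The remainder reaches 0 after 3 divisions, so the expansion has 3 partial quotients, read off in order.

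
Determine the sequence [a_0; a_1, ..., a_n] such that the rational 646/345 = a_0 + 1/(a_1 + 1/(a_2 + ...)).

[1; 1, 6, 1, 5, 3, 2]

Run the Euclidean algorithm on 646 and 345; the successive quotients are the partial quotients a_0, a_1, ... (each step inverts the fractional part left over by the previous one):
  646 = 1*345 + 301, so a_0 = 1.
  345 = 1*301 + 44, so a_1 = 1.
  301 = 6*44 + 37, so a_2 = 6.
  44 = 1*37 + 7, so a_3 = 1.
  37 = 5*7 + 2, so a_4 = 5.
  7 = 3*2 + 1, so a_5 = 3.
  2 = 2*1 + 0, so a_6 = 2.
The remainder reaches 0 after 7 divisions, so the expansion has 7 partial quotients, read off in order.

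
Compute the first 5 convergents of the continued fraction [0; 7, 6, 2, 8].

0/1, 1/7, 6/43, 13/93, 110/787

Using the convergent recurrence p_i = a_i*p_{i-1} + p_{i-2}, q_i = a_i*q_{i-1} + q_{i-2} with p_{-2}=0, p_{-1}=1, q_{-2}=1, q_{-1}=0:
  i=0: a_0=0, p_0 = 0*1 + 0 = 0, q_0 = 0*0 + 1 = 1.
  i=1: a_1=7, p_1 = 7*0 + 1 = 1, q_1 = 7*1 + 0 = 7.
  i=2: a_2=6, p_2 = 6*1 + 0 = 6, q_2 = 6*7 + 1 = 43.
  i=3: a_3=2, p_3 = 2*6 + 1 = 13, q_3 = 2*43 + 7 = 93.
  i=4: a_4=8, p_4 = 8*13 + 6 = 110, q_4 = 8*93 + 43 = 787.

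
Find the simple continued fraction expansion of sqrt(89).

[9; (2, 3, 3, 2, 18)]

Write x_i = (sqrt(89) + m_i)/d_i with (m_0, d_0) = (0, 1). a_0 = floor(sqrt(89)) = 9, since 9^2 = 81 <= 89 < 100 = 10^2.
Iterate m_{i+1} = d_i*a_i - m_i, d_{i+1} = (89 - m_{i+1}^2)/d_i, a_{i+1} = floor((a_0 + m_{i+1})/d_{i+1}):
  m_1 = 1*9 - 0 = 9, d_1 = (89 - 9^2)/1 = 8/1 = 8, a_1 = floor((9 + 9)/8) = 2.
  m_2 = 8*2 - 9 = 7, d_2 = (89 - 7^2)/8 = 40/8 = 5, a_2 = floor((9 + 7)/5) = 3.
  m_3 = 5*3 - 7 = 8, d_3 = (89 - 8^2)/5 = 25/5 = 5, a_3 = floor((9 + 8)/5) = 3.
  m_4 = 5*3 - 8 = 7, d_4 = (89 - 7^2)/5 = 40/5 = 8, a_4 = floor((9 + 7)/8) = 2.
  m_5 = 8*2 - 7 = 9, d_5 = (89 - 9^2)/8 = 8/8 = 1, a_5 = floor((9 + 9)/1) = 18.
  m_6 = 1*18 - 9 = 9, d_6 = (89 - 9^2)/1 = 8/1 = 8: (m_6, d_6) = (m_1, d_1) = (9, 8), so from here the quotients repeat a_1, ..., a_5; the period length is 5.
Hence the expansion of sqrt(89) is a_0 = 9 followed by the repeating block 2, 3, 3, 2, 18 (period 5).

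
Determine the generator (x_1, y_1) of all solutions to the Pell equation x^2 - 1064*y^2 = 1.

First expand sqrt(1064) as a continued fraction. With x_i = (sqrt(1064) + m_i)/d_i and (m_0, d_0) = (0, 1): a_0 = floor(sqrt(1064)) = 32, since 32^2 = 1024 <= 1064 < 1089 = 33^2.
Iterate m_{i+1} = d_i*a_i - m_i, d_{i+1} = (1064 - m_{i+1}^2)/d_i, a_{i+1} = floor((a_0 + m_{i+1})/d_{i+1}):
  m_1 = 1*32 - 0 = 32, d_1 = (1064 - 32^2)/1 = 40/1 = 40, a_1 = floor((32 + 32)/40) = 1.
  m_2 = 40*1 - 32 = 8, d_2 = (1064 - 8^2)/40 = 1000/40 = 25, a_2 = floor((32 + 8)/25) = 1.
  m_3 = 25*1 - 8 = 17, d_3 = (1064 - 17^2)/25 = 775/25 = 31, a_3 = floor((32 + 17)/31) = 1.
  m_4 = 31*1 - 17 = 14, d_4 = (1064 - 14^2)/31 = 868/31 = 28, a_4 = floor((32 + 14)/28) = 1.
  m_5 = 28*1 - 14 = 14, d_5 = (1064 - 14^2)/28 = 868/28 = 31, a_5 = floor((32 + 14)/31) = 1.
  m_6 = 31*1 - 14 = 17, d_6 = (1064 - 17^2)/31 = 775/31 = 25, a_6 = floor((32 + 17)/25) = 1.
  m_7 = 25*1 - 17 = 8, d_7 = (1064 - 8^2)/25 = 1000/25 = 40, a_7 = floor((32 + 8)/40) = 1.
  m_8 = 40*1 - 8 = 32, d_8 = (1064 - 32^2)/40 = 40/40 = 1, a_8 = floor((32 + 32)/1) = 64.
  m_9 = 1*64 - 32 = 32, d_9 = (1064 - 32^2)/1 = 40/1 = 40: (m_9, d_9) = (m_1, d_1) = (32, 40), so from here the quotients repeat a_1, ..., a_8; the period length is 8.
So sqrt(1064) = [32; (1, 1, 1, 1, 1, 1, 1, 64)] with period length k = 8.
k is even, so the fundamental solution of x^2 - 1064y^2 = 1 is (p_{k-1}, q_{k-1}) = (p_7, q_7); compute convergents through index 7.
Convergents (p_i = a_i*p_{i-1} + p_{i-2}, q_i = a_i*q_{i-1} + q_{i-2} with p_{-2}=0, p_{-1}=1, q_{-2}=1, q_{-1}=0):
  i=0: a_0=32, p_0 = 32*1 + 0 = 32, q_0 = 32*0 + 1 = 1.
  i=1: a_1=1, p_1 = 1*32 + 1 = 33, q_1 = 1*1 + 0 = 1.
  i=2: a_2=1, p_2 = 1*33 + 32 = 65, q_2 = 1*1 + 1 = 2.
  i=3: a_3=1, p_3 = 1*65 + 33 = 98, q_3 = 1*2 + 1 = 3.
  i=4: a_4=1, p_4 = 1*98 + 65 = 163, q_4 = 1*3 + 2 = 5.
  i=5: a_5=1, p_5 = 1*163 + 98 = 261, q_5 = 1*5 + 3 = 8.
  i=6: a_6=1, p_6 = 1*261 + 163 = 424, q_6 = 1*8 + 5 = 13.
  i=7: a_7=1, p_7 = 1*424 + 261 = 685, q_7 = 1*13 + 8 = 21.
Check: 685^2 - 1064*21^2 = 469225 - 469224 = 1, so (x, y) = (685, 21) solves the equation, and by the theorem it is the least positive solution.

(x, y) = (685, 21)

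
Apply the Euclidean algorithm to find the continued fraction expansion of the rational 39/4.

Run the Euclidean algorithm on 39 and 4; the successive quotients are the partial quotients a_0, a_1, ... (each step inverts the fractional part left over by the previous one):
  39 = 9*4 + 3, so a_0 = 9.
  4 = 1*3 + 1, so a_1 = 1.
  3 = 3*1 + 0, so a_2 = 3.
The remainder reaches 0 after 3 divisions, so the expansion has 3 partial quotients, read off in order.

[9; 1, 3]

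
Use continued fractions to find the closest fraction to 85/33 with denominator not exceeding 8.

18/7

Expand x = 85/33 as a continued fraction with the Euclidean algorithm:
  85 = 2*33 + 19, so a_0 = 2.
  33 = 1*19 + 14, so a_1 = 1.
  19 = 1*14 + 5, so a_2 = 1.
  14 = 2*5 + 4, so a_3 = 2.
  5 = 1*4 + 1, so a_4 = 1.
  4 = 4*1 + 0, so a_5 = 4.
so x = [2; 1, 1, 2, 1, 4].
Convergents (p_i = a_i*p_{i-1} + p_{i-2}, q_i = a_i*q_{i-1} + q_{i-2} with p_{-2}=0, p_{-1}=1, q_{-2}=1, q_{-1}=0), until the denominator exceeds 8:
  i=0: a_0=2, p_0 = 2*1 + 0 = 2, q_0 = 2*0 + 1 = 1.
  i=1: a_1=1, p_1 = 1*2 + 1 = 3, q_1 = 1*1 + 0 = 1.
  i=2: a_2=1, p_2 = 1*3 + 2 = 5, q_2 = 1*1 + 1 = 2.
  i=3: a_3=2, p_3 = 2*5 + 3 = 13, q_3 = 2*2 + 1 = 5.
  i=4: a_4=1, p_4 = 1*13 + 5 = 18, q_4 = 1*5 + 2 = 7.
  i=5: a_5=4, p_5 = 4*18 + 13 = 85, q_5 = 4*7 + 5 = 33.
q_5 = 33 > 8, so the last convergent with denominator <= 8 is p_4/q_4 = 18/7.
The closest fraction with denominator <= 8 is either p_4/q_4 or the intermediate fraction (k*p_4 + p_3)/(k*q_4 + q_3) with the largest k >= 1 whose denominator stays <= 8; these approach x as k grows, and every other convergent or intermediate fraction in range is farther away.
Largest k: floor((8 - q_3)/q_4) = floor((8 - 5)/7) = 0.
Since k = 0, no intermediate fraction beyond p_4/q_4 has denominator <= 8, so the convergent 18/7 is the closest (its error is |85*7 - 18*33|/(33*7) = 1/231).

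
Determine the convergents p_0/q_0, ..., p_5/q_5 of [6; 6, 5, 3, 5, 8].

6/1, 37/6, 191/31, 610/99, 3241/526, 26538/4307

Using the convergent recurrence p_i = a_i*p_{i-1} + p_{i-2}, q_i = a_i*q_{i-1} + q_{i-2} with p_{-2}=0, p_{-1}=1, q_{-2}=1, q_{-1}=0:
  i=0: a_0=6, p_0 = 6*1 + 0 = 6, q_0 = 6*0 + 1 = 1.
  i=1: a_1=6, p_1 = 6*6 + 1 = 37, q_1 = 6*1 + 0 = 6.
  i=2: a_2=5, p_2 = 5*37 + 6 = 191, q_2 = 5*6 + 1 = 31.
  i=3: a_3=3, p_3 = 3*191 + 37 = 610, q_3 = 3*31 + 6 = 99.
  i=4: a_4=5, p_4 = 5*610 + 191 = 3241, q_4 = 5*99 + 31 = 526.
  i=5: a_5=8, p_5 = 8*3241 + 610 = 26538, q_5 = 8*526 + 99 = 4307.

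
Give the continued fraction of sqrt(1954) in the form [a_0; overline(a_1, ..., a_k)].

Write x_i = (sqrt(1954) + m_i)/d_i with (m_0, d_0) = (0, 1). a_0 = floor(sqrt(1954)) = 44, since 44^2 = 1936 <= 1954 < 2025 = 45^2.
Iterate m_{i+1} = d_i*a_i - m_i, d_{i+1} = (1954 - m_{i+1}^2)/d_i, a_{i+1} = floor((a_0 + m_{i+1})/d_{i+1}):
  m_1 = 1*44 - 0 = 44, d_1 = (1954 - 44^2)/1 = 18/1 = 18, a_1 = floor((44 + 44)/18) = 4.
  m_2 = 18*4 - 44 = 28, d_2 = (1954 - 28^2)/18 = 1170/18 = 65, a_2 = floor((44 + 28)/65) = 1.
  m_3 = 65*1 - 28 = 37, d_3 = (1954 - 37^2)/65 = 585/65 = 9, a_3 = floor((44 + 37)/9) = 9.
  m_4 = 9*9 - 37 = 44, d_4 = (1954 - 44^2)/9 = 18/9 = 2, a_4 = floor((44 + 44)/2) = 44.
  m_5 = 2*44 - 44 = 44, d_5 = (1954 - 44^2)/2 = 18/2 = 9, a_5 = floor((44 + 44)/9) = 9.
  m_6 = 9*9 - 44 = 37, d_6 = (1954 - 37^2)/9 = 585/9 = 65, a_6 = floor((44 + 37)/65) = 1.
  m_7 = 65*1 - 37 = 28, d_7 = (1954 - 28^2)/65 = 1170/65 = 18, a_7 = floor((44 + 28)/18) = 4.
  m_8 = 18*4 - 28 = 44, d_8 = (1954 - 44^2)/18 = 18/18 = 1, a_8 = floor((44 + 44)/1) = 88.
  m_9 = 1*88 - 44 = 44, d_9 = (1954 - 44^2)/1 = 18/1 = 18: (m_9, d_9) = (m_1, d_1) = (44, 18), so from here the quotients repeat a_1, ..., a_8; the period length is 8.
Hence the expansion of sqrt(1954) is a_0 = 44 followed by the repeating block 4, 1, 9, 44, 9, 1, 4, 88 (period 8).

[44; overline(4, 1, 9, 44, 9, 1, 4, 88)]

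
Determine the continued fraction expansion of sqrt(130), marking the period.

[11; (2, 2, 22)]

Write x_i = (sqrt(130) + m_i)/d_i with (m_0, d_0) = (0, 1). a_0 = floor(sqrt(130)) = 11, since 11^2 = 121 <= 130 < 144 = 12^2.
Iterate m_{i+1} = d_i*a_i - m_i, d_{i+1} = (130 - m_{i+1}^2)/d_i, a_{i+1} = floor((a_0 + m_{i+1})/d_{i+1}):
  m_1 = 1*11 - 0 = 11, d_1 = (130 - 11^2)/1 = 9/1 = 9, a_1 = floor((11 + 11)/9) = 2.
  m_2 = 9*2 - 11 = 7, d_2 = (130 - 7^2)/9 = 81/9 = 9, a_2 = floor((11 + 7)/9) = 2.
  m_3 = 9*2 - 7 = 11, d_3 = (130 - 11^2)/9 = 9/9 = 1, a_3 = floor((11 + 11)/1) = 22.
  m_4 = 1*22 - 11 = 11, d_4 = (130 - 11^2)/1 = 9/1 = 9: (m_4, d_4) = (m_1, d_1) = (11, 9), so from here the quotients repeat a_1, ..., a_3; the period length is 3.
Hence the expansion of sqrt(130) is a_0 = 11 followed by the repeating block 2, 2, 22 (period 3).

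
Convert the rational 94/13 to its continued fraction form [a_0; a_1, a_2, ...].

Run the Euclidean algorithm on 94 and 13; the successive quotients are the partial quotients a_0, a_1, ... (each step inverts the fractional part left over by the previous one):
  94 = 7*13 + 3, so a_0 = 7.
  13 = 4*3 + 1, so a_1 = 4.
  3 = 3*1 + 0, so a_2 = 3.
The remainder reaches 0 after 3 divisions, so the expansion has 3 partial quotients, read off in order.

[7; 4, 3]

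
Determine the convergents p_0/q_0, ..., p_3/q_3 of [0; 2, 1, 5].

Using the convergent recurrence p_i = a_i*p_{i-1} + p_{i-2}, q_i = a_i*q_{i-1} + q_{i-2} with p_{-2}=0, p_{-1}=1, q_{-2}=1, q_{-1}=0:
  i=0: a_0=0, p_0 = 0*1 + 0 = 0, q_0 = 0*0 + 1 = 1.
  i=1: a_1=2, p_1 = 2*0 + 1 = 1, q_1 = 2*1 + 0 = 2.
  i=2: a_2=1, p_2 = 1*1 + 0 = 1, q_2 = 1*2 + 1 = 3.
  i=3: a_3=5, p_3 = 5*1 + 1 = 6, q_3 = 5*3 + 2 = 17.

0/1, 1/2, 1/3, 6/17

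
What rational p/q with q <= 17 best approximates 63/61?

Expand x = 63/61 as a continued fraction with the Euclidean algorithm:
  63 = 1*61 + 2, so a_0 = 1.
  61 = 30*2 + 1, so a_1 = 30.
  2 = 2*1 + 0, so a_2 = 2.
so x = [1; 30, 2].
Convergents (p_i = a_i*p_{i-1} + p_{i-2}, q_i = a_i*q_{i-1} + q_{i-2} with p_{-2}=0, p_{-1}=1, q_{-2}=1, q_{-1}=0), until the denominator exceeds 17:
  i=0: a_0=1, p_0 = 1*1 + 0 = 1, q_0 = 1*0 + 1 = 1.
  i=1: a_1=30, p_1 = 30*1 + 1 = 31, q_1 = 30*1 + 0 = 30.
q_1 = 30 > 17, so the last convergent with denominator <= 17 is p_0/q_0 = 1/1.
The closest fraction with denominator <= 17 is either p_0/q_0 or the intermediate fraction (k*p_0 + p_{-1})/(k*q_0 + q_{-1}) with the largest k >= 1 whose denominator stays <= 17; these approach x as k grows, and every other convergent or intermediate fraction in range is farther away.
Largest k: floor((17 - q_{-1})/q_0) = floor((17 - 0)/1) = 17 (using the seeds p_{-1} = 1, q_{-1} = 0).
That gives (17*1 + 1)/(17*1 + 0) = 18/17.
Compare the errors: |x - 1/1| = |63*1 - 1*61|/(61*1) = 2/61, and |x - 18/17| = |63*17 - 18*61|/(61*17) = 27/1037.
Cross-multiplying, 27*61 = 1647 < 2074 = 2*1037, so 27/1037 is smaller: the intermediate fraction 18/17 is closer to x than 1/1.

18/17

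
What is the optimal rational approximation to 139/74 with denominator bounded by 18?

15/8

Expand x = 139/74 as a continued fraction with the Euclidean algorithm:
  139 = 1*74 + 65, so a_0 = 1.
  74 = 1*65 + 9, so a_1 = 1.
  65 = 7*9 + 2, so a_2 = 7.
  9 = 4*2 + 1, so a_3 = 4.
  2 = 2*1 + 0, so a_4 = 2.
so x = [1; 1, 7, 4, 2].
Convergents (p_i = a_i*p_{i-1} + p_{i-2}, q_i = a_i*q_{i-1} + q_{i-2} with p_{-2}=0, p_{-1}=1, q_{-2}=1, q_{-1}=0), until the denominator exceeds 18:
  i=0: a_0=1, p_0 = 1*1 + 0 = 1, q_0 = 1*0 + 1 = 1.
  i=1: a_1=1, p_1 = 1*1 + 1 = 2, q_1 = 1*1 + 0 = 1.
  i=2: a_2=7, p_2 = 7*2 + 1 = 15, q_2 = 7*1 + 1 = 8.
  i=3: a_3=4, p_3 = 4*15 + 2 = 62, q_3 = 4*8 + 1 = 33.
q_3 = 33 > 18, so the last convergent with denominator <= 18 is p_2/q_2 = 15/8.
The closest fraction with denominator <= 18 is either p_2/q_2 or the intermediate fraction (k*p_2 + p_1)/(k*q_2 + q_1) with the largest k >= 1 whose denominator stays <= 18; these approach x as k grows, and every other convergent or intermediate fraction in range is farther away.
Largest k: floor((18 - q_1)/q_2) = floor((18 - 1)/8) = 2.
That gives (2*15 + 2)/(2*8 + 1) = 32/17.
Compare the errors: |x - 15/8| = |139*8 - 15*74|/(74*8) = 2/592, and |x - 32/17| = |139*17 - 32*74|/(74*17) = 5/1258.
Cross-multiplying, 2*1258 = 2516 < 2960 = 5*592, so 2/592 is smaller: the convergent 15/8 is closer to x than 32/17.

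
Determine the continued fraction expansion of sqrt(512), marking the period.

Write x_i = (sqrt(512) + m_i)/d_i with (m_0, d_0) = (0, 1). a_0 = floor(sqrt(512)) = 22, since 22^2 = 484 <= 512 < 529 = 23^2.
Iterate m_{i+1} = d_i*a_i - m_i, d_{i+1} = (512 - m_{i+1}^2)/d_i, a_{i+1} = floor((a_0 + m_{i+1})/d_{i+1}):
  m_1 = 1*22 - 0 = 22, d_1 = (512 - 22^2)/1 = 28/1 = 28, a_1 = floor((22 + 22)/28) = 1.
  m_2 = 28*1 - 22 = 6, d_2 = (512 - 6^2)/28 = 476/28 = 17, a_2 = floor((22 + 6)/17) = 1.
  m_3 = 17*1 - 6 = 11, d_3 = (512 - 11^2)/17 = 391/17 = 23, a_3 = floor((22 + 11)/23) = 1.
  m_4 = 23*1 - 11 = 12, d_4 = (512 - 12^2)/23 = 368/23 = 16, a_4 = floor((22 + 12)/16) = 2.
  m_5 = 16*2 - 12 = 20, d_5 = (512 - 20^2)/16 = 112/16 = 7, a_5 = floor((22 + 20)/7) = 6.
  m_6 = 7*6 - 20 = 22, d_6 = (512 - 22^2)/7 = 28/7 = 4, a_6 = floor((22 + 22)/4) = 11.
  m_7 = 4*11 - 22 = 22, d_7 = (512 - 22^2)/4 = 28/4 = 7, a_7 = floor((22 + 22)/7) = 6.
  m_8 = 7*6 - 22 = 20, d_8 = (512 - 20^2)/7 = 112/7 = 16, a_8 = floor((22 + 20)/16) = 2.
  m_9 = 16*2 - 20 = 12, d_9 = (512 - 12^2)/16 = 368/16 = 23, a_9 = floor((22 + 12)/23) = 1.
  m_10 = 23*1 - 12 = 11, d_10 = (512 - 11^2)/23 = 391/23 = 17, a_10 = floor((22 + 11)/17) = 1.
  m_11 = 17*1 - 11 = 6, d_11 = (512 - 6^2)/17 = 476/17 = 28, a_11 = floor((22 + 6)/28) = 1.
  m_12 = 28*1 - 6 = 22, d_12 = (512 - 22^2)/28 = 28/28 = 1, a_12 = floor((22 + 22)/1) = 44.
  m_13 = 1*44 - 22 = 22, d_13 = (512 - 22^2)/1 = 28/1 = 28: (m_13, d_13) = (m_1, d_1) = (22, 28), so from here the quotients repeat a_1, ..., a_12; the period length is 12.
Hence the expansion of sqrt(512) is a_0 = 22 followed by the repeating block 1, 1, 1, 2, 6, 11, 6, 2, 1, 1, 1, 44 (period 12).

[22; (1, 1, 1, 2, 6, 11, 6, 2, 1, 1, 1, 44)]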